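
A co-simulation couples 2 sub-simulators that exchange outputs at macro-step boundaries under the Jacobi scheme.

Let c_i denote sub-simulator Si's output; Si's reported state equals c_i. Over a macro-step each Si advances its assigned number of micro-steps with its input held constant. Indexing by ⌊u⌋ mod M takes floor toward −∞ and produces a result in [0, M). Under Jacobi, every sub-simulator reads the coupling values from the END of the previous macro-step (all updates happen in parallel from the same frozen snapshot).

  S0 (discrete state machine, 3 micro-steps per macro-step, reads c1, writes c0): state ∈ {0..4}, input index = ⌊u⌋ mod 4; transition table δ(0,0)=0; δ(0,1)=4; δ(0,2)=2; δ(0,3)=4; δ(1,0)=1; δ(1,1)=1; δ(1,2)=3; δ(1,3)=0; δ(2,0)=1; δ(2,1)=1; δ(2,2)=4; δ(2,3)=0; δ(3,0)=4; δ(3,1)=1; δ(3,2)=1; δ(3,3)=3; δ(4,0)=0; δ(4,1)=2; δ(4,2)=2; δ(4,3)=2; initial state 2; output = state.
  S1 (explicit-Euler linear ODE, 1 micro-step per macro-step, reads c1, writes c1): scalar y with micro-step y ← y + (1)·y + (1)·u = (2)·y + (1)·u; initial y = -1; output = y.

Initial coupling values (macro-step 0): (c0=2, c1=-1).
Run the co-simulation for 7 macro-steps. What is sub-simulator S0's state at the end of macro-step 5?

S0 state at macro-step 5 = 2

macro 1: S0 reads c1=-1 → after 3×micro: 2; S1 reads c1=-1 → after 1×micro: -3 ⇒ (c0=2, c1=-3)
macro 2: S0 reads c1=-3 → after 3×micro: 1; S1 reads c1=-3 → after 1×micro: -9 ⇒ (c0=1, c1=-9)
macro 3: S0 reads c1=-9 → after 3×micro: 2; S1 reads c1=-9 → after 1×micro: -27 ⇒ (c0=2, c1=-27)
macro 4: S0 reads c1=-27 → after 3×micro: 1; S1 reads c1=-27 → after 1×micro: -81 ⇒ (c0=1, c1=-81)
macro 5: S0 reads c1=-81 → after 3×micro: 2; S1 reads c1=-81 → after 1×micro: -243 ⇒ (c0=2, c1=-243)
macro 6: S0 reads c1=-243 → after 3×micro: 1; S1 reads c1=-243 → after 1×micro: -729 ⇒ (c0=1, c1=-729)
macro 7: S0 reads c1=-729 → after 3×micro: 2; S1 reads c1=-729 → after 1×micro: -2187 ⇒ (c0=2, c1=-2187)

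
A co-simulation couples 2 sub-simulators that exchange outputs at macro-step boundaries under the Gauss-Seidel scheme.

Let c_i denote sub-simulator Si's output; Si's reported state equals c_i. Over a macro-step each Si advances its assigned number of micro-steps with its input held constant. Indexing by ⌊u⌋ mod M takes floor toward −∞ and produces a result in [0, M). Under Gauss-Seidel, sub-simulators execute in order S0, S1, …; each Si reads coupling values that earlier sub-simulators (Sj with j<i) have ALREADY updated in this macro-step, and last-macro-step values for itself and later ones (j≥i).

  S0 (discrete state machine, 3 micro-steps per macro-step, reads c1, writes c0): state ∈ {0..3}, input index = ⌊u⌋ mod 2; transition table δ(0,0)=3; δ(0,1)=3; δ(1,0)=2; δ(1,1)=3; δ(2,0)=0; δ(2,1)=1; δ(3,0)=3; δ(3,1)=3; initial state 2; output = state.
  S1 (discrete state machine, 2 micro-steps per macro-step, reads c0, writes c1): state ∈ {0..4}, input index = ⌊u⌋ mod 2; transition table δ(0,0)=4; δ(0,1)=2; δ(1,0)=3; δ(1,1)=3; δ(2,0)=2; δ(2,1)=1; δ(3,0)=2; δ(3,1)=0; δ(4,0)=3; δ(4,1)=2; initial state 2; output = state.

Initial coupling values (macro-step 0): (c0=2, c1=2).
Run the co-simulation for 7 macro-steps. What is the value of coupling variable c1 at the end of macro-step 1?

c1 at macro-step 1 = 3

macro 1: S0 reads c1=2 → after 3×micro: 3; S1 reads c0=3 → after 2×micro: 3 ⇒ (c0=3, c1=3)
macro 2: S0 reads c1=3 → after 3×micro: 3; S1 reads c0=3 → after 2×micro: 2 ⇒ (c0=3, c1=2)
macro 3: S0 reads c1=2 → after 3×micro: 3; S1 reads c0=3 → after 2×micro: 3 ⇒ (c0=3, c1=3)
macro 4: S0 reads c1=3 → after 3×micro: 3; S1 reads c0=3 → after 2×micro: 2 ⇒ (c0=3, c1=2)
macro 5: S0 reads c1=2 → after 3×micro: 3; S1 reads c0=3 → after 2×micro: 3 ⇒ (c0=3, c1=3)
macro 6: S0 reads c1=3 → after 3×micro: 3; S1 reads c0=3 → after 2×micro: 2 ⇒ (c0=3, c1=2)
macro 7: S0 reads c1=2 → after 3×micro: 3; S1 reads c0=3 → after 2×micro: 3 ⇒ (c0=3, c1=3)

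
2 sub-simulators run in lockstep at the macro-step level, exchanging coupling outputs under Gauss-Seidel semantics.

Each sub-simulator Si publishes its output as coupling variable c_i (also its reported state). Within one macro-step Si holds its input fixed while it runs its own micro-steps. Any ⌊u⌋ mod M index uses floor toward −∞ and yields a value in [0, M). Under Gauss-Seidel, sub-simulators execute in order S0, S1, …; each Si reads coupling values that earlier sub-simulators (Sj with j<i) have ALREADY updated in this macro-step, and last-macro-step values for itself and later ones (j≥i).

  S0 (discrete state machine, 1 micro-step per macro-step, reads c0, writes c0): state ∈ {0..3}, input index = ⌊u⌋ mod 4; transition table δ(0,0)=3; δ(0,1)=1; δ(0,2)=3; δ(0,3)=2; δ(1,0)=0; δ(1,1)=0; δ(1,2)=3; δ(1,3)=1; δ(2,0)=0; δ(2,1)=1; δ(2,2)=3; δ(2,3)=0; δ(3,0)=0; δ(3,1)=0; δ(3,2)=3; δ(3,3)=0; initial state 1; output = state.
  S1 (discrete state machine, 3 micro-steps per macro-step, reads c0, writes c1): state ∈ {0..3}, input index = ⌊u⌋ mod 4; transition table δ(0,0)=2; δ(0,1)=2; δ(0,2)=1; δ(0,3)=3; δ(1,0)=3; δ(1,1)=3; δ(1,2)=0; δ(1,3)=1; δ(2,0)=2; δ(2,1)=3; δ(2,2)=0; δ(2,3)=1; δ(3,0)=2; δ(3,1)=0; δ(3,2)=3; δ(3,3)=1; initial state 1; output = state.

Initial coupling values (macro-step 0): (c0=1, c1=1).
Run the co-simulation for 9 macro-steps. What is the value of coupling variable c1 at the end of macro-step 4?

c1 at macro-step 4 = 1

macro 1: S0 reads c0=1 → after 1×micro: 0; S1 reads c0=0 → after 3×micro: 2 ⇒ (c0=0, c1=2)
macro 2: S0 reads c0=0 → after 1×micro: 3; S1 reads c0=3 → after 3×micro: 1 ⇒ (c0=3, c1=1)
macro 3: S0 reads c0=3 → after 1×micro: 0; S1 reads c0=0 → after 3×micro: 2 ⇒ (c0=0, c1=2)
macro 4: S0 reads c0=0 → after 1×micro: 3; S1 reads c0=3 → after 3×micro: 1 ⇒ (c0=3, c1=1)
macro 5: S0 reads c0=3 → after 1×micro: 0; S1 reads c0=0 → after 3×micro: 2 ⇒ (c0=0, c1=2)
macro 6: S0 reads c0=0 → after 1×micro: 3; S1 reads c0=3 → after 3×micro: 1 ⇒ (c0=3, c1=1)
macro 7: S0 reads c0=3 → after 1×micro: 0; S1 reads c0=0 → after 3×micro: 2 ⇒ (c0=0, c1=2)
macro 8: S0 reads c0=0 → after 1×micro: 3; S1 reads c0=3 → after 3×micro: 1 ⇒ (c0=3, c1=1)
macro 9: S0 reads c0=3 → after 1×micro: 0; S1 reads c0=0 → after 3×micro: 2 ⇒ (c0=0, c1=2)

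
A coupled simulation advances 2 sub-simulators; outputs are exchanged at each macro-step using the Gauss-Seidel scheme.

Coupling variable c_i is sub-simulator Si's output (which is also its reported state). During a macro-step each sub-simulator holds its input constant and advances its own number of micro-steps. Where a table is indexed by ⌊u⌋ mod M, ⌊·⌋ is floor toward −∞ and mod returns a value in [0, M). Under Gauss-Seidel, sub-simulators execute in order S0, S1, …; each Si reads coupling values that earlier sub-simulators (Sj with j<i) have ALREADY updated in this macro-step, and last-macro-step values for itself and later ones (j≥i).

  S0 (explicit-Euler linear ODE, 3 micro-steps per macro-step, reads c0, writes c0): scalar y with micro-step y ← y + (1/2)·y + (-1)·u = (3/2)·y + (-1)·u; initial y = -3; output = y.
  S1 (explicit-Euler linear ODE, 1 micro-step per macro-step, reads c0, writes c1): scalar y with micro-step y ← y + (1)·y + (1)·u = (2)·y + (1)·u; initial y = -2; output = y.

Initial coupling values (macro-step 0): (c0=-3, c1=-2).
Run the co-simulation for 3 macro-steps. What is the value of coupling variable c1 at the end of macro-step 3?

c1 at macro-step 3 = -1559/512

macro 1: S0 reads c0=-3 → after 3×micro: 33/8; S1 reads c0=33/8 → after 1×micro: 1/8 ⇒ (c0=33/8, c1=1/8)
macro 2: S0 reads c0=33/8 → after 3×micro: -363/64; S1 reads c0=-363/64 → after 1×micro: -347/64 ⇒ (c0=-363/64, c1=-347/64)
macro 3: S0 reads c0=-363/64 → after 3×micro: 3993/512; S1 reads c0=3993/512 → after 1×micro: -1559/512 ⇒ (c0=3993/512, c1=-1559/512)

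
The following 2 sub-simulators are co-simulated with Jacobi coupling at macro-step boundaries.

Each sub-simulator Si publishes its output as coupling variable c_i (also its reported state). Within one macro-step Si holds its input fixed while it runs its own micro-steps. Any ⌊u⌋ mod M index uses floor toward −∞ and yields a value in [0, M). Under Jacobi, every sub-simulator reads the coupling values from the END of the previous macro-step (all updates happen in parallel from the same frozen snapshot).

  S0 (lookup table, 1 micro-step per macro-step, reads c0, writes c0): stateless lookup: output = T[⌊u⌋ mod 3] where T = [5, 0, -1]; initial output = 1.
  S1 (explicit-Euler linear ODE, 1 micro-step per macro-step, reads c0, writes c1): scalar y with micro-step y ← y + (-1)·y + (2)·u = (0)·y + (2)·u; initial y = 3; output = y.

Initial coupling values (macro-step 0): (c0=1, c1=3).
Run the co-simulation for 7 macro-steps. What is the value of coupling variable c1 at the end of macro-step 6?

macro 1: S0 reads c0=1 → after 1×micro: 0; S1 reads c0=1 → after 1×micro: 2 ⇒ (c0=0, c1=2)
macro 2: S0 reads c0=0 → after 1×micro: 5; S1 reads c0=0 → after 1×micro: 0 ⇒ (c0=5, c1=0)
macro 3: S0 reads c0=5 → after 1×micro: -1; S1 reads c0=5 → after 1×micro: 10 ⇒ (c0=-1, c1=10)
macro 4: S0 reads c0=-1 → after 1×micro: -1; S1 reads c0=-1 → after 1×micro: -2 ⇒ (c0=-1, c1=-2)
macro 5: S0 reads c0=-1 → after 1×micro: -1; S1 reads c0=-1 → after 1×micro: -2 ⇒ (c0=-1, c1=-2)
macro 6: S0 reads c0=-1 → after 1×micro: -1; S1 reads c0=-1 → after 1×micro: -2 ⇒ (c0=-1, c1=-2)
macro 7: S0 reads c0=-1 → after 1×micro: -1; S1 reads c0=-1 → after 1×micro: -2 ⇒ (c0=-1, c1=-2)

c1 at macro-step 6 = -2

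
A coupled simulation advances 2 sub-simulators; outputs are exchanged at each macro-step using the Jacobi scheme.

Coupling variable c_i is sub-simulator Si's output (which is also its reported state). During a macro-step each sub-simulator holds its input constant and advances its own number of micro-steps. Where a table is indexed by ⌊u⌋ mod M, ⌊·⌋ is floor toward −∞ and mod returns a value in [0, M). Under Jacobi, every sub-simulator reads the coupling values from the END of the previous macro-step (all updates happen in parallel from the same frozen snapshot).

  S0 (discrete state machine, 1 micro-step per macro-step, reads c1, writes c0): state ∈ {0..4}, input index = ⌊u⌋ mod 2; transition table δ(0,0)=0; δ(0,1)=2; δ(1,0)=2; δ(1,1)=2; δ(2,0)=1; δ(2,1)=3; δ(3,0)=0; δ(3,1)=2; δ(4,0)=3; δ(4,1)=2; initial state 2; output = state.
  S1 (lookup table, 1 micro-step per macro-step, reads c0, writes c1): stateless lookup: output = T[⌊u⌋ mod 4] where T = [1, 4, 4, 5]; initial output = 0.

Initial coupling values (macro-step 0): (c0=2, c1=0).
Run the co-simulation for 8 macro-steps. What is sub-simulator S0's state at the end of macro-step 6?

macro 1: S0 reads c1=0 → after 1×micro: 1; S1 reads c0=2 → after 1×micro: 4 ⇒ (c0=1, c1=4)
macro 2: S0 reads c1=4 → after 1×micro: 2; S1 reads c0=1 → after 1×micro: 4 ⇒ (c0=2, c1=4)
macro 3: S0 reads c1=4 → after 1×micro: 1; S1 reads c0=2 → after 1×micro: 4 ⇒ (c0=1, c1=4)
macro 4: S0 reads c1=4 → after 1×micro: 2; S1 reads c0=1 → after 1×micro: 4 ⇒ (c0=2, c1=4)
macro 5: S0 reads c1=4 → after 1×micro: 1; S1 reads c0=2 → after 1×micro: 4 ⇒ (c0=1, c1=4)
macro 6: S0 reads c1=4 → after 1×micro: 2; S1 reads c0=1 → after 1×micro: 4 ⇒ (c0=2, c1=4)
macro 7: S0 reads c1=4 → after 1×micro: 1; S1 reads c0=2 → after 1×micro: 4 ⇒ (c0=1, c1=4)
macro 8: S0 reads c1=4 → after 1×micro: 2; S1 reads c0=1 → after 1×micro: 4 ⇒ (c0=2, c1=4)

S0 state at macro-step 6 = 2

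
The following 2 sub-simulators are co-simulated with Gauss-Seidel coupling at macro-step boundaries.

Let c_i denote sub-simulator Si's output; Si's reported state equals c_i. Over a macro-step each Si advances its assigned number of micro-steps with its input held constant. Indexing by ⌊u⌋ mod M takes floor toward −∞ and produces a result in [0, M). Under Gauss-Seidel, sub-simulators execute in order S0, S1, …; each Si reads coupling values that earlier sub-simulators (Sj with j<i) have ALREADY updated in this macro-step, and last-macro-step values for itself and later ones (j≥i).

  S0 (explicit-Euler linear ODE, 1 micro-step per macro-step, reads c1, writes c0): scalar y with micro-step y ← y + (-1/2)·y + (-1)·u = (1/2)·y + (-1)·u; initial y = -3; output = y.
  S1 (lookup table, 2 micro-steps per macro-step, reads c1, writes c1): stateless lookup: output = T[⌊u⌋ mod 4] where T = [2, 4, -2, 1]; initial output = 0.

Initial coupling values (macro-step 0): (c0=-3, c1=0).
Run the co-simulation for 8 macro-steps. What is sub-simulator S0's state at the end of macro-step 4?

S0 state at macro-step 4 = 37/16

macro 1: S0 reads c1=0 → after 1×micro: -3/2; S1 reads c1=0 → after 2×micro: 2 ⇒ (c0=-3/2, c1=2)
macro 2: S0 reads c1=2 → after 1×micro: -11/4; S1 reads c1=2 → after 2×micro: -2 ⇒ (c0=-11/4, c1=-2)
macro 3: S0 reads c1=-2 → after 1×micro: 5/8; S1 reads c1=-2 → after 2×micro: -2 ⇒ (c0=5/8, c1=-2)
macro 4: S0 reads c1=-2 → after 1×micro: 37/16; S1 reads c1=-2 → after 2×micro: -2 ⇒ (c0=37/16, c1=-2)
macro 5: S0 reads c1=-2 → after 1×micro: 101/32; S1 reads c1=-2 → after 2×micro: -2 ⇒ (c0=101/32, c1=-2)
macro 6: S0 reads c1=-2 → after 1×micro: 229/64; S1 reads c1=-2 → after 2×micro: -2 ⇒ (c0=229/64, c1=-2)
macro 7: S0 reads c1=-2 → after 1×micro: 485/128; S1 reads c1=-2 → after 2×micro: -2 ⇒ (c0=485/128, c1=-2)
macro 8: S0 reads c1=-2 → after 1×micro: 997/256; S1 reads c1=-2 → after 2×micro: -2 ⇒ (c0=997/256, c1=-2)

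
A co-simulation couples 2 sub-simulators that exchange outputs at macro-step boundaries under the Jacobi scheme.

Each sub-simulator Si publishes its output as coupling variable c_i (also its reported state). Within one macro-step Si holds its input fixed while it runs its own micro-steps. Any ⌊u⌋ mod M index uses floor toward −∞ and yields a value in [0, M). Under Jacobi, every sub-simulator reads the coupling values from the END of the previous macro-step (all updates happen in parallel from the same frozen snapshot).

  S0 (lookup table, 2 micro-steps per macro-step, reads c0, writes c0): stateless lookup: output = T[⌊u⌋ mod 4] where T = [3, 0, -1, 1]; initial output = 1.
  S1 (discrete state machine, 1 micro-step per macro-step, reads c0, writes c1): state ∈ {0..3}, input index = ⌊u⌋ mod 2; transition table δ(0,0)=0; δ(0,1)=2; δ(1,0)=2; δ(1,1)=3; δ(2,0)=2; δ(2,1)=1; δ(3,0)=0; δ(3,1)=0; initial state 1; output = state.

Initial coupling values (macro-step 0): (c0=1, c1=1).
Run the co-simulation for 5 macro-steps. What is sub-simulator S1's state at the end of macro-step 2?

macro 1: S0 reads c0=1 → after 2×micro: 0; S1 reads c0=1 → after 1×micro: 3 ⇒ (c0=0, c1=3)
macro 2: S0 reads c0=0 → after 2×micro: 3; S1 reads c0=0 → after 1×micro: 0 ⇒ (c0=3, c1=0)
macro 3: S0 reads c0=3 → after 2×micro: 1; S1 reads c0=3 → after 1×micro: 2 ⇒ (c0=1, c1=2)
macro 4: S0 reads c0=1 → after 2×micro: 0; S1 reads c0=1 → after 1×micro: 1 ⇒ (c0=0, c1=1)
macro 5: S0 reads c0=0 → after 2×micro: 3; S1 reads c0=0 → after 1×micro: 2 ⇒ (c0=3, c1=2)

S1 state at macro-step 2 = 0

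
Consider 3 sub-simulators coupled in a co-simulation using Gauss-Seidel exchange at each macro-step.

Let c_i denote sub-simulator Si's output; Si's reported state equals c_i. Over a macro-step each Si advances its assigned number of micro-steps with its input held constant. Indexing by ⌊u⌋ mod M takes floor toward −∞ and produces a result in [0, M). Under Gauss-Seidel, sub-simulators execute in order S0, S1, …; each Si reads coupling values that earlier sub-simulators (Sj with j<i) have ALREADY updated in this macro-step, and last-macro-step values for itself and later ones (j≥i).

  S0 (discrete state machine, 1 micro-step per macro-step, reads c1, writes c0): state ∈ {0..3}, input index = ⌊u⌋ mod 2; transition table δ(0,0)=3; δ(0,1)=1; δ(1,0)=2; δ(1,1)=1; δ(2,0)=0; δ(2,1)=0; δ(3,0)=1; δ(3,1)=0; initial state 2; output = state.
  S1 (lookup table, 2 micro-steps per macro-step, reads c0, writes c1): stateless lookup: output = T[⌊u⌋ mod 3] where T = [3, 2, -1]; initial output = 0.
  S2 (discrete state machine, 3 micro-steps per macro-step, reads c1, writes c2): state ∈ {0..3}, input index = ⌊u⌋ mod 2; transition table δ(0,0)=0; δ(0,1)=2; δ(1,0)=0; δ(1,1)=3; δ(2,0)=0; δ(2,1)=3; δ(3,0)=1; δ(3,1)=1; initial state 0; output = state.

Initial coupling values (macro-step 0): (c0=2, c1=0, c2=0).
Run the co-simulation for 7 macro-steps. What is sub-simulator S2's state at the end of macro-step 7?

macro 1: S0 reads c1=0 → after 1×micro: 0; S1 reads c0=0 → after 2×micro: 3; S2 reads c1=3 → after 3×micro: 1 ⇒ (c0=0, c1=3, c2=1)
macro 2: S0 reads c1=3 → after 1×micro: 1; S1 reads c0=1 → after 2×micro: 2; S2 reads c1=2 → after 3×micro: 0 ⇒ (c0=1, c1=2, c2=0)
macro 3: S0 reads c1=2 → after 1×micro: 2; S1 reads c0=2 → after 2×micro: -1; S2 reads c1=-1 → after 3×micro: 1 ⇒ (c0=2, c1=-1, c2=1)
macro 4: S0 reads c1=-1 → after 1×micro: 0; S1 reads c0=0 → after 2×micro: 3; S2 reads c1=3 → after 3×micro: 3 ⇒ (c0=0, c1=3, c2=3)
macro 5: S0 reads c1=3 → after 1×micro: 1; S1 reads c0=1 → after 2×micro: 2; S2 reads c1=2 → after 3×micro: 0 ⇒ (c0=1, c1=2, c2=0)
macro 6: S0 reads c1=2 → after 1×micro: 2; S1 reads c0=2 → after 2×micro: -1; S2 reads c1=-1 → after 3×micro: 1 ⇒ (c0=2, c1=-1, c2=1)
macro 7: S0 reads c1=-1 → after 1×micro: 0; S1 reads c0=0 → after 2×micro: 3; S2 reads c1=3 → after 3×micro: 3 ⇒ (c0=0, c1=3, c2=3)

S2 state at macro-step 7 = 3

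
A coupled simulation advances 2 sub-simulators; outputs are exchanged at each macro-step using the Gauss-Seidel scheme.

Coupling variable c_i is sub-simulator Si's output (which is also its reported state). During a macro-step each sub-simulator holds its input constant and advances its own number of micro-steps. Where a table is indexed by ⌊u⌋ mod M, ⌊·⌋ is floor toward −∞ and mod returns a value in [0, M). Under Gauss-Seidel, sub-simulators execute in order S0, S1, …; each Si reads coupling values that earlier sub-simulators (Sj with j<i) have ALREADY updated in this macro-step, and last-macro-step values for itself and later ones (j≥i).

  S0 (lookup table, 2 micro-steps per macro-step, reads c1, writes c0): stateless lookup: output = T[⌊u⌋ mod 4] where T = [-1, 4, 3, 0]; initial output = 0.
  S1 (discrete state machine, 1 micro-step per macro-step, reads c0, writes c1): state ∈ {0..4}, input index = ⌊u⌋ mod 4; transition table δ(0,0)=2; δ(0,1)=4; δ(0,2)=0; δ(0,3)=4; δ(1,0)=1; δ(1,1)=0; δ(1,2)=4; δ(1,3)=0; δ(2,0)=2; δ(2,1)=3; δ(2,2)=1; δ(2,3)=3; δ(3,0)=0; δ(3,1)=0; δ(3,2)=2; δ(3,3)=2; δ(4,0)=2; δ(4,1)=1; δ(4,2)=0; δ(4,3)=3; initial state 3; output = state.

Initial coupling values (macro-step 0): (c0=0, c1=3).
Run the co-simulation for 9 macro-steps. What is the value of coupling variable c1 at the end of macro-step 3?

c1 at macro-step 3 = 3

macro 1: S0 reads c1=3 → after 2×micro: 0; S1 reads c0=0 → after 1×micro: 0 ⇒ (c0=0, c1=0)
macro 2: S0 reads c1=0 → after 2×micro: -1; S1 reads c0=-1 → after 1×micro: 4 ⇒ (c0=-1, c1=4)
macro 3: S0 reads c1=4 → after 2×micro: -1; S1 reads c0=-1 → after 1×micro: 3 ⇒ (c0=-1, c1=3)
macro 4: S0 reads c1=3 → after 2×micro: 0; S1 reads c0=0 → after 1×micro: 0 ⇒ (c0=0, c1=0)
macro 5: S0 reads c1=0 → after 2×micro: -1; S1 reads c0=-1 → after 1×micro: 4 ⇒ (c0=-1, c1=4)
macro 6: S0 reads c1=4 → after 2×micro: -1; S1 reads c0=-1 → after 1×micro: 3 ⇒ (c0=-1, c1=3)
macro 7: S0 reads c1=3 → after 2×micro: 0; S1 reads c0=0 → after 1×micro: 0 ⇒ (c0=0, c1=0)
macro 8: S0 reads c1=0 → after 2×micro: -1; S1 reads c0=-1 → after 1×micro: 4 ⇒ (c0=-1, c1=4)
macro 9: S0 reads c1=4 → after 2×micro: -1; S1 reads c0=-1 → after 1×micro: 3 ⇒ (c0=-1, c1=3)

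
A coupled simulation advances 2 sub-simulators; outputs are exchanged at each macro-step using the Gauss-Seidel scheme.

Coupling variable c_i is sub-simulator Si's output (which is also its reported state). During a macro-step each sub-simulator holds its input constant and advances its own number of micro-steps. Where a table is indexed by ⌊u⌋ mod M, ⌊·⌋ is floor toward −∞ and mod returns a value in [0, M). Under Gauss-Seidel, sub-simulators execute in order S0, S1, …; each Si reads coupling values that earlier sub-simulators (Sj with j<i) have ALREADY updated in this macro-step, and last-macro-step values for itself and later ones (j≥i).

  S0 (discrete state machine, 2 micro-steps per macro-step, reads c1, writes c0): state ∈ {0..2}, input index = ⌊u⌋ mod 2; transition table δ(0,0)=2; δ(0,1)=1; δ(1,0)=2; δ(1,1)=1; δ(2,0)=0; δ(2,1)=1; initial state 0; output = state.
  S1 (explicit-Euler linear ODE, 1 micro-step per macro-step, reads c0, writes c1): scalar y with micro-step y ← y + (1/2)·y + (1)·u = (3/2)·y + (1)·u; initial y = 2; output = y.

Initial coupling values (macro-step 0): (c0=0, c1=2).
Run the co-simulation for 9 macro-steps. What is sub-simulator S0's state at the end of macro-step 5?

S0 state at macro-step 5 = 0

macro 1: S0 reads c1=2 → after 2×micro: 0; S1 reads c0=0 → after 1×micro: 3 ⇒ (c0=0, c1=3)
macro 2: S0 reads c1=3 → after 2×micro: 1; S1 reads c0=1 → after 1×micro: 11/2 ⇒ (c0=1, c1=11/2)
macro 3: S0 reads c1=11/2 → after 2×micro: 1; S1 reads c0=1 → after 1×micro: 37/4 ⇒ (c0=1, c1=37/4)
macro 4: S0 reads c1=37/4 → after 2×micro: 1; S1 reads c0=1 → after 1×micro: 119/8 ⇒ (c0=1, c1=119/8)
macro 5: S0 reads c1=119/8 → after 2×micro: 0; S1 reads c0=0 → after 1×micro: 357/16 ⇒ (c0=0, c1=357/16)
macro 6: S0 reads c1=357/16 → after 2×micro: 0; S1 reads c0=0 → after 1×micro: 1071/32 ⇒ (c0=0, c1=1071/32)
macro 7: S0 reads c1=1071/32 → after 2×micro: 1; S1 reads c0=1 → after 1×micro: 3277/64 ⇒ (c0=1, c1=3277/64)
macro 8: S0 reads c1=3277/64 → after 2×micro: 1; S1 reads c0=1 → after 1×micro: 9959/128 ⇒ (c0=1, c1=9959/128)
macro 9: S0 reads c1=9959/128 → after 2×micro: 1; S1 reads c0=1 → after 1×micro: 30133/256 ⇒ (c0=1, c1=30133/256)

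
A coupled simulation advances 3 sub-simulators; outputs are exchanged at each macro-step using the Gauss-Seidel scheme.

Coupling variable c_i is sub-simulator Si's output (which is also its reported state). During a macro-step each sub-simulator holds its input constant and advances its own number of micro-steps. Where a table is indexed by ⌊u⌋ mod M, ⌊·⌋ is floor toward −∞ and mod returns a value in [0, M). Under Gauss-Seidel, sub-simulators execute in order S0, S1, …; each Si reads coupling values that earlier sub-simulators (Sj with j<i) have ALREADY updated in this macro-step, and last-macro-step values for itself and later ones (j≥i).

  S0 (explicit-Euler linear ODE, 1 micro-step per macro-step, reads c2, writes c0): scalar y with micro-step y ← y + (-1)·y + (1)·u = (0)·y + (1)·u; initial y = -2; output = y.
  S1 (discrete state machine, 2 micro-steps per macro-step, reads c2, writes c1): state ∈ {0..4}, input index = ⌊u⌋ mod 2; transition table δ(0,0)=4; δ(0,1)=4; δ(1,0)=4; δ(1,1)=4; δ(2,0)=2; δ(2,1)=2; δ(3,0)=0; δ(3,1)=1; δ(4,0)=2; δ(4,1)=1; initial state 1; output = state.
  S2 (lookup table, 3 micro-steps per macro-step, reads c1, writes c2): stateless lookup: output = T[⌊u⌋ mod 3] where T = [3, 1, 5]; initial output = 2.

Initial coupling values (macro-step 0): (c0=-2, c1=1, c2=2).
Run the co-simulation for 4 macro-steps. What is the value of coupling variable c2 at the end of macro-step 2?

macro 1: S0 reads c2=2 → after 1×micro: 2; S1 reads c2=2 → after 2×micro: 2; S2 reads c1=2 → after 3×micro: 5 ⇒ (c0=2, c1=2, c2=5)
macro 2: S0 reads c2=5 → after 1×micro: 5; S1 reads c2=5 → after 2×micro: 2; S2 reads c1=2 → after 3×micro: 5 ⇒ (c0=5, c1=2, c2=5)
macro 3: S0 reads c2=5 → after 1×micro: 5; S1 reads c2=5 → after 2×micro: 2; S2 reads c1=2 → after 3×micro: 5 ⇒ (c0=5, c1=2, c2=5)
macro 4: S0 reads c2=5 → after 1×micro: 5; S1 reads c2=5 → after 2×micro: 2; S2 reads c1=2 → after 3×micro: 5 ⇒ (c0=5, c1=2, c2=5)

c2 at macro-step 2 = 5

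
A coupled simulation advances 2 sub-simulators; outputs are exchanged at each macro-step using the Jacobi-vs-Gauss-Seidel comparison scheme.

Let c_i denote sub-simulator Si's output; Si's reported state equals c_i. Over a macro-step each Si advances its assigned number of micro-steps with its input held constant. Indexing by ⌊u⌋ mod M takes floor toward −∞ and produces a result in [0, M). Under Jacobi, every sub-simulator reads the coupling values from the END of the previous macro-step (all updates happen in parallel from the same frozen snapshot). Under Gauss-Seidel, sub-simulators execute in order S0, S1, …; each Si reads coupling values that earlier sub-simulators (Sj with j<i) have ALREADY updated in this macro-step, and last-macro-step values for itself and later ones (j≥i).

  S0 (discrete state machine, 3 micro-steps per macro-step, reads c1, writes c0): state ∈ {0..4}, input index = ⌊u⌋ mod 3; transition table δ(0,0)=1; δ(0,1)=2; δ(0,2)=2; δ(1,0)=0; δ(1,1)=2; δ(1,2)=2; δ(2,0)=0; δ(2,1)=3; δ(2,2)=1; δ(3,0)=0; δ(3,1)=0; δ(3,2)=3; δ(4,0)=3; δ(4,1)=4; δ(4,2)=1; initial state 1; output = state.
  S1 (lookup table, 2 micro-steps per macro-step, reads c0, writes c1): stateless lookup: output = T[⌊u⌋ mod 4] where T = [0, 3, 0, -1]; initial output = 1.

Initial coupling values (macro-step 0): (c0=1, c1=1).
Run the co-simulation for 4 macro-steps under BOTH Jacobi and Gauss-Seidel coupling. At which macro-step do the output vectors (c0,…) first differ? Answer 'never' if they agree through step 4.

[Jacobi] macro 1: S0 reads c1=1 → after 3×micro: 0; S1 reads c0=1 → after 2×micro: 3 ⇒ (c0=0, c1=3)
[Jacobi] macro 2: S0 reads c1=3 → after 3×micro: 1; S1 reads c0=0 → after 2×micro: 0 ⇒ (c0=1, c1=0)
[Jacobi] macro 3: S0 reads c1=0 → after 3×micro: 0; S1 reads c0=1 → after 2×micro: 3 ⇒ (c0=0, c1=3)
[Jacobi] macro 4: S0 reads c1=3 → after 3×micro: 1; S1 reads c0=0 → after 2×micro: 0 ⇒ (c0=1, c1=0)
[Gauss-Seidel] macro 1: S0 reads c1=1 → after 3×micro: 0; S1 reads c0=0 → after 2×micro: 0 ⇒ (c0=0, c1=0)
[Gauss-Seidel] macro 2: S0 reads c1=0 → after 3×micro: 1; S1 reads c0=1 → after 2×micro: 3 ⇒ (c0=1, c1=3)
[Gauss-Seidel] macro 3: S0 reads c1=3 → after 3×micro: 0; S1 reads c0=0 → after 2×micro: 0 ⇒ (c0=0, c1=0)
[Gauss-Seidel] macro 4: S0 reads c1=0 → after 3×micro: 1; S1 reads c0=1 → after 2×micro: 3 ⇒ (c0=1, c1=3)

first divergence at macro-step: 1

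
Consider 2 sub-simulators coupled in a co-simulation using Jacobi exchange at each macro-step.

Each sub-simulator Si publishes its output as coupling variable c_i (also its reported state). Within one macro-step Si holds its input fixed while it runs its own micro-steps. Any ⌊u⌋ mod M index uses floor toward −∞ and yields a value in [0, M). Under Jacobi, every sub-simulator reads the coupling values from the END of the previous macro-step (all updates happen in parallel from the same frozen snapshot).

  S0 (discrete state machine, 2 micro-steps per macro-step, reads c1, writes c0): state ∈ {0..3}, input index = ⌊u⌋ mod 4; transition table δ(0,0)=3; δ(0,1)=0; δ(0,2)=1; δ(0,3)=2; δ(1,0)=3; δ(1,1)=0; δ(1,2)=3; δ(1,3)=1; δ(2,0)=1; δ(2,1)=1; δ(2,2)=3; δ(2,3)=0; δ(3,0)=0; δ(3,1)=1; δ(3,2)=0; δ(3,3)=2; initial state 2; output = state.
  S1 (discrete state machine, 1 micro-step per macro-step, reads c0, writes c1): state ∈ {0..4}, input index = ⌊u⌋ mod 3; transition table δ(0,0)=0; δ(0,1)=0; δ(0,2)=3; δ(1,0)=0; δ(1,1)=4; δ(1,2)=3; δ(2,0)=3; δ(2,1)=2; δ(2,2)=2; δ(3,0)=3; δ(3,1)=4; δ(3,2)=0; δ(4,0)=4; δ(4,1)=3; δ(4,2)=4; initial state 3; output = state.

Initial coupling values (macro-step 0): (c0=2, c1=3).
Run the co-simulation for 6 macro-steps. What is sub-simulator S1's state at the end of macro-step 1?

S1 state at macro-step 1 = 0

macro 1: S0 reads c1=3 → after 2×micro: 2; S1 reads c0=2 → after 1×micro: 0 ⇒ (c0=2, c1=0)
macro 2: S0 reads c1=0 → after 2×micro: 3; S1 reads c0=2 → after 1×micro: 3 ⇒ (c0=3, c1=3)
macro 3: S0 reads c1=3 → after 2×micro: 0; S1 reads c0=3 → after 1×micro: 3 ⇒ (c0=0, c1=3)
macro 4: S0 reads c1=3 → after 2×micro: 0; S1 reads c0=0 → after 1×micro: 3 ⇒ (c0=0, c1=3)
macro 5: S0 reads c1=3 → after 2×micro: 0; S1 reads c0=0 → after 1×micro: 3 ⇒ (c0=0, c1=3)
macro 6: S0 reads c1=3 → after 2×micro: 0; S1 reads c0=0 → after 1×micro: 3 ⇒ (c0=0, c1=3)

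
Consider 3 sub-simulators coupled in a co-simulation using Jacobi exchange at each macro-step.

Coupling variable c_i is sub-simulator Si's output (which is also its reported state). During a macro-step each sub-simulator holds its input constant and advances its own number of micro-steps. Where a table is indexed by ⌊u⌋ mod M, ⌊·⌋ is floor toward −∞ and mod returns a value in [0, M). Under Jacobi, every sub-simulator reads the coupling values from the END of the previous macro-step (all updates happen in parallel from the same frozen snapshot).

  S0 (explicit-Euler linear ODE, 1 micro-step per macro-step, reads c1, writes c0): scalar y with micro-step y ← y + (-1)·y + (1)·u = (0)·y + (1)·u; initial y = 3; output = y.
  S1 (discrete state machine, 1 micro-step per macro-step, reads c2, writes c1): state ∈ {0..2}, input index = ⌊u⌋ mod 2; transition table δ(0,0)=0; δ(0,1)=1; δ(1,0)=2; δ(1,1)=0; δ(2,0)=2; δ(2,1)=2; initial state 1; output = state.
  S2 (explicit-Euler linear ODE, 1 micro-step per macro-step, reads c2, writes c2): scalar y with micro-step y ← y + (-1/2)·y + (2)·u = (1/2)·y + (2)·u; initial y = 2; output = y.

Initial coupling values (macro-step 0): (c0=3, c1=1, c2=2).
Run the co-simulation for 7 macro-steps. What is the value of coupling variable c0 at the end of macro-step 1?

macro 1: S0 reads c1=1 → after 1×micro: 1; S1 reads c2=2 → after 1×micro: 2; S2 reads c2=2 → after 1×micro: 5 ⇒ (c0=1, c1=2, c2=5)
macro 2: S0 reads c1=2 → after 1×micro: 2; S1 reads c2=5 → after 1×micro: 2; S2 reads c2=5 → after 1×micro: 25/2 ⇒ (c0=2, c1=2, c2=25/2)
macro 3: S0 reads c1=2 → after 1×micro: 2; S1 reads c2=25/2 → after 1×micro: 2; S2 reads c2=25/2 → after 1×micro: 125/4 ⇒ (c0=2, c1=2, c2=125/4)
macro 4: S0 reads c1=2 → after 1×micro: 2; S1 reads c2=125/4 → after 1×micro: 2; S2 reads c2=125/4 → after 1×micro: 625/8 ⇒ (c0=2, c1=2, c2=625/8)
macro 5: S0 reads c1=2 → after 1×micro: 2; S1 reads c2=625/8 → after 1×micro: 2; S2 reads c2=625/8 → after 1×micro: 3125/16 ⇒ (c0=2, c1=2, c2=3125/16)
macro 6: S0 reads c1=2 → after 1×micro: 2; S1 reads c2=3125/16 → after 1×micro: 2; S2 reads c2=3125/16 → after 1×micro: 15625/32 ⇒ (c0=2, c1=2, c2=15625/32)
macro 7: S0 reads c1=2 → after 1×micro: 2; S1 reads c2=15625/32 → after 1×micro: 2; S2 reads c2=15625/32 → after 1×micro: 78125/64 ⇒ (c0=2, c1=2, c2=78125/64)

c0 at macro-step 1 = 1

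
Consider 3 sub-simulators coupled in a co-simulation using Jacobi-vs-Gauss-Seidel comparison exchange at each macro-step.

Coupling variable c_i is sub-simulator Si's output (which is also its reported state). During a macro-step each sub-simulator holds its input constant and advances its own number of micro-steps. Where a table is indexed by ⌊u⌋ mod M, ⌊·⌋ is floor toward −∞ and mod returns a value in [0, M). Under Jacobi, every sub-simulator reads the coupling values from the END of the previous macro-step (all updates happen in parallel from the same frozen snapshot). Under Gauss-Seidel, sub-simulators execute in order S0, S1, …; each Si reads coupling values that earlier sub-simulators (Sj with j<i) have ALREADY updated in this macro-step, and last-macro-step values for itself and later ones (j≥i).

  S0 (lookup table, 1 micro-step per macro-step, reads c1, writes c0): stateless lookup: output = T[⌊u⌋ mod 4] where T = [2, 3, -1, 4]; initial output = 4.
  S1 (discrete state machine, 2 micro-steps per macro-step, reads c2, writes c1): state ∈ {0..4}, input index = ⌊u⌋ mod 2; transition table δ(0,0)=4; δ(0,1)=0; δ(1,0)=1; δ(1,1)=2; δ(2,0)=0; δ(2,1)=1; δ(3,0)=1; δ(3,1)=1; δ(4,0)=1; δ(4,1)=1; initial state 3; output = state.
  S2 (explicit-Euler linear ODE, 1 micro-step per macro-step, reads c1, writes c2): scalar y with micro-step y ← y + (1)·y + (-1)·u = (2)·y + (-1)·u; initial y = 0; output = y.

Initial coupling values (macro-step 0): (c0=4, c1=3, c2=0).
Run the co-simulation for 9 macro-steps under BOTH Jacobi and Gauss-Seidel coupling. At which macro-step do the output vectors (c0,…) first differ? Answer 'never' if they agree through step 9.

[Jacobi] macro 1: S0 reads c1=3 → after 1×micro: 4; S1 reads c2=0 → after 2×micro: 1; S2 reads c1=3 → after 1×micro: -3 ⇒ (c0=4, c1=1, c2=-3)
[Jacobi] macro 2: S0 reads c1=1 → after 1×micro: 3; S1 reads c2=-3 → after 2×micro: 1; S2 reads c1=1 → after 1×micro: -7 ⇒ (c0=3, c1=1, c2=-7)
[Jacobi] macro 3: S0 reads c1=1 → after 1×micro: 3; S1 reads c2=-7 → after 2×micro: 1; S2 reads c1=1 → after 1×micro: -15 ⇒ (c0=3, c1=1, c2=-15)
[Jacobi] macro 4: S0 reads c1=1 → after 1×micro: 3; S1 reads c2=-15 → after 2×micro: 1; S2 reads c1=1 → after 1×micro: -31 ⇒ (c0=3, c1=1, c2=-31)
[Jacobi] macro 5: S0 reads c1=1 → after 1×micro: 3; S1 reads c2=-31 → after 2×micro: 1; S2 reads c1=1 → after 1×micro: -63 ⇒ (c0=3, c1=1, c2=-63)
[Jacobi] macro 6: S0 reads c1=1 → after 1×micro: 3; S1 reads c2=-63 → after 2×micro: 1; S2 reads c1=1 → after 1×micro: -127 ⇒ (c0=3, c1=1, c2=-127)
[Jacobi] macro 7: S0 reads c1=1 → after 1×micro: 3; S1 reads c2=-127 → after 2×micro: 1; S2 reads c1=1 → after 1×micro: -255 ⇒ (c0=3, c1=1, c2=-255)
[Jacobi] macro 8: S0 reads c1=1 → after 1×micro: 3; S1 reads c2=-255 → after 2×micro: 1; S2 reads c1=1 → after 1×micro: -511 ⇒ (c0=3, c1=1, c2=-511)
[Jacobi] macro 9: S0 reads c1=1 → after 1×micro: 3; S1 reads c2=-511 → after 2×micro: 1; S2 reads c1=1 → after 1×micro: -1023 ⇒ (c0=3, c1=1, c2=-1023)
[Gauss-Seidel] macro 1: S0 reads c1=3 → after 1×micro: 4; S1 reads c2=0 → after 2×micro: 1; S2 reads c1=1 → after 1×micro: -1 ⇒ (c0=4, c1=1, c2=-1)
[Gauss-Seidel] macro 2: S0 reads c1=1 → after 1×micro: 3; S1 reads c2=-1 → after 2×micro: 1; S2 reads c1=1 → after 1×micro: -3 ⇒ (c0=3, c1=1, c2=-3)
[Gauss-Seidel] macro 3: S0 reads c1=1 → after 1×micro: 3; S1 reads c2=-3 → after 2×micro: 1; S2 reads c1=1 → after 1×micro: -7 ⇒ (c0=3, c1=1, c2=-7)
[Gauss-Seidel] macro 4: S0 reads c1=1 → after 1×micro: 3; S1 reads c2=-7 → after 2×micro: 1; S2 reads c1=1 → after 1×micro: -15 ⇒ (c0=3, c1=1, c2=-15)
[Gauss-Seidel] macro 5: S0 reads c1=1 → after 1×micro: 3; S1 reads c2=-15 → after 2×micro: 1; S2 reads c1=1 → after 1×micro: -31 ⇒ (c0=3, c1=1, c2=-31)
[Gauss-Seidel] macro 6: S0 reads c1=1 → after 1×micro: 3; S1 reads c2=-31 → after 2×micro: 1; S2 reads c1=1 → after 1×micro: -63 ⇒ (c0=3, c1=1, c2=-63)
[Gauss-Seidel] macro 7: S0 reads c1=1 → after 1×micro: 3; S1 reads c2=-63 → after 2×micro: 1; S2 reads c1=1 → after 1×micro: -127 ⇒ (c0=3, c1=1, c2=-127)
[Gauss-Seidel] macro 8: S0 reads c1=1 → after 1×micro: 3; S1 reads c2=-127 → after 2×micro: 1; S2 reads c1=1 → after 1×micro: -255 ⇒ (c0=3, c1=1, c2=-255)
[Gauss-Seidel] macro 9: S0 reads c1=1 → after 1×micro: 3; S1 reads c2=-255 → after 2×micro: 1; S2 reads c1=1 → after 1×micro: -511 ⇒ (c0=3, c1=1, c2=-511)

first divergence at macro-step: 1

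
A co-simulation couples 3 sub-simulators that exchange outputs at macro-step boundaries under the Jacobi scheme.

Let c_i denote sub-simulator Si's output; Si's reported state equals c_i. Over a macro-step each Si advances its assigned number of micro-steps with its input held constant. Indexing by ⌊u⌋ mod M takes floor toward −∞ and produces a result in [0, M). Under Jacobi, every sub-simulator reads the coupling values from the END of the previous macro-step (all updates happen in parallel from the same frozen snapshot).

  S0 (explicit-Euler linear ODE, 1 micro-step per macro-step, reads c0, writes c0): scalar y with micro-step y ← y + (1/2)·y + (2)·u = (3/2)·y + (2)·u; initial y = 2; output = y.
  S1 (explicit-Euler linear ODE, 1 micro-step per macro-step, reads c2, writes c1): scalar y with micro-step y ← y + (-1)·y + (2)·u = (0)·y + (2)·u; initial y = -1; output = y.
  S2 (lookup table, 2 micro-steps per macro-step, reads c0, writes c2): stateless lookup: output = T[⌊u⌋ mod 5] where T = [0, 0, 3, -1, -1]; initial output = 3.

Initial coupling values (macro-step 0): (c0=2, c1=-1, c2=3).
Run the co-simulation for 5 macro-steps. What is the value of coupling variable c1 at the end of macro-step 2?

c1 at macro-step 2 = 6

macro 1: S0 reads c0=2 → after 1×micro: 7; S1 reads c2=3 → after 1×micro: 6; S2 reads c0=2 → after 2×micro: 3 ⇒ (c0=7, c1=6, c2=3)
macro 2: S0 reads c0=7 → after 1×micro: 49/2; S1 reads c2=3 → after 1×micro: 6; S2 reads c0=7 → after 2×micro: 3 ⇒ (c0=49/2, c1=6, c2=3)
macro 3: S0 reads c0=49/2 → after 1×micro: 343/4; S1 reads c2=3 → after 1×micro: 6; S2 reads c0=49/2 → after 2×micro: -1 ⇒ (c0=343/4, c1=6, c2=-1)
macro 4: S0 reads c0=343/4 → after 1×micro: 2401/8; S1 reads c2=-1 → after 1×micro: -2; S2 reads c0=343/4 → after 2×micro: 0 ⇒ (c0=2401/8, c1=-2, c2=0)
macro 5: S0 reads c0=2401/8 → after 1×micro: 16807/16; S1 reads c2=0 → after 1×micro: 0; S2 reads c0=2401/8 → after 2×micro: 0 ⇒ (c0=16807/16, c1=0, c2=0)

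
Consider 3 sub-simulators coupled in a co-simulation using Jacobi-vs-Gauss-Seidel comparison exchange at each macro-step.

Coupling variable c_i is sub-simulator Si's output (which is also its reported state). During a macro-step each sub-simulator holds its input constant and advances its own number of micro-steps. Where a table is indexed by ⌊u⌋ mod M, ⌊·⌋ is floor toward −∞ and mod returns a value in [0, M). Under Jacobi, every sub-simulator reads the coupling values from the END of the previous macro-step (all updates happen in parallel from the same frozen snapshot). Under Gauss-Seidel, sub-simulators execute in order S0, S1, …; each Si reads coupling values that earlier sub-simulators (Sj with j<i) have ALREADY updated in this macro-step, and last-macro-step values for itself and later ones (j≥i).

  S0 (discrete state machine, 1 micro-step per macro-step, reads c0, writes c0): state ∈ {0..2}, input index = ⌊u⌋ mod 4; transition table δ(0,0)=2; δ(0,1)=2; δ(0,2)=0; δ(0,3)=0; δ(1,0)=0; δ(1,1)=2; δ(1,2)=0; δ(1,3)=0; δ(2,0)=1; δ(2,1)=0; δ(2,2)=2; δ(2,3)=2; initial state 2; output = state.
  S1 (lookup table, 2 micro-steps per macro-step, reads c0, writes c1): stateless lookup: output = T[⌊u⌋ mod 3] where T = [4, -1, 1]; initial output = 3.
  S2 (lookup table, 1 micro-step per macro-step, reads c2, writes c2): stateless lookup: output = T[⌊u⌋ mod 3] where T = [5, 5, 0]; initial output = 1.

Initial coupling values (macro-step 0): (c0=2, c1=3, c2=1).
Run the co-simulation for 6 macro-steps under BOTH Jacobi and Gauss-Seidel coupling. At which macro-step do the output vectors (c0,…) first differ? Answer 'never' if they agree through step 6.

first divergence at macro-step: never

[Jacobi] macro 1: S0 reads c0=2 → after 1×micro: 2; S1 reads c0=2 → after 2×micro: 1; S2 reads c2=1 → after 1×micro: 5 ⇒ (c0=2, c1=1, c2=5)
[Jacobi] macro 2: S0 reads c0=2 → after 1×micro: 2; S1 reads c0=2 → after 2×micro: 1; S2 reads c2=5 → after 1×micro: 0 ⇒ (c0=2, c1=1, c2=0)
[Jacobi] macro 3: S0 reads c0=2 → after 1×micro: 2; S1 reads c0=2 → after 2×micro: 1; S2 reads c2=0 → after 1×micro: 5 ⇒ (c0=2, c1=1, c2=5)
[Jacobi] macro 4: S0 reads c0=2 → after 1×micro: 2; S1 reads c0=2 → after 2×micro: 1; S2 reads c2=5 → after 1×micro: 0 ⇒ (c0=2, c1=1, c2=0)
[Jacobi] macro 5: S0 reads c0=2 → after 1×micro: 2; S1 reads c0=2 → after 2×micro: 1; S2 reads c2=0 → after 1×micro: 5 ⇒ (c0=2, c1=1, c2=5)
[Jacobi] macro 6: S0 reads c0=2 → after 1×micro: 2; S1 reads c0=2 → after 2×micro: 1; S2 reads c2=5 → after 1×micro: 0 ⇒ (c0=2, c1=1, c2=0)
[Gauss-Seidel] macro 1: S0 reads c0=2 → after 1×micro: 2; S1 reads c0=2 → after 2×micro: 1; S2 reads c2=1 → after 1×micro: 5 ⇒ (c0=2, c1=1, c2=5)
[Gauss-Seidel] macro 2: S0 reads c0=2 → after 1×micro: 2; S1 reads c0=2 → after 2×micro: 1; S2 reads c2=5 → after 1×micro: 0 ⇒ (c0=2, c1=1, c2=0)
[Gauss-Seidel] macro 3: S0 reads c0=2 → after 1×micro: 2; S1 reads c0=2 → after 2×micro: 1; S2 reads c2=0 → after 1×micro: 5 ⇒ (c0=2, c1=1, c2=5)
[Gauss-Seidel] macro 4: S0 reads c0=2 → after 1×micro: 2; S1 reads c0=2 → after 2×micro: 1; S2 reads c2=5 → after 1×micro: 0 ⇒ (c0=2, c1=1, c2=0)
[Gauss-Seidel] macro 5: S0 reads c0=2 → after 1×micro: 2; S1 reads c0=2 → after 2×micro: 1; S2 reads c2=0 → after 1×micro: 5 ⇒ (c0=2, c1=1, c2=5)
[Gauss-Seidel] macro 6: S0 reads c0=2 → after 1×micro: 2; S1 reads c0=2 → after 2×micro: 1; S2 reads c2=5 → after 1×micro: 0 ⇒ (c0=2, c1=1, c2=0)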